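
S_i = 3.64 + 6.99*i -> [3.64, 10.63, 17.62, 24.61, 31.6]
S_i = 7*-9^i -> [7, -63, 567, -5103, 45927]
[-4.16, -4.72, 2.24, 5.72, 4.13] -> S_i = Random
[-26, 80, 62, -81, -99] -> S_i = Random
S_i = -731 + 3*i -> [-731, -728, -725, -722, -719]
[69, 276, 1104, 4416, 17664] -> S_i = 69*4^i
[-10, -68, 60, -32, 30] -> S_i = Random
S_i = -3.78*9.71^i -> [-3.78, -36.7, -356.39, -3460.58, -33602.28]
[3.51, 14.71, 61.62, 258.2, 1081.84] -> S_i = 3.51*4.19^i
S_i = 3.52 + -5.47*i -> [3.52, -1.95, -7.42, -12.89, -18.36]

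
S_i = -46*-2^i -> [-46, 92, -184, 368, -736]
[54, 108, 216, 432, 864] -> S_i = 54*2^i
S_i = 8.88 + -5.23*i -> [8.88, 3.65, -1.58, -6.81, -12.04]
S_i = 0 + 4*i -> [0, 4, 8, 12, 16]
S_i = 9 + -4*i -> [9, 5, 1, -3, -7]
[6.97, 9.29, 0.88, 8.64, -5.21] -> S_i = Random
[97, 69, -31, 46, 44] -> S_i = Random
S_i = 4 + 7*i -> [4, 11, 18, 25, 32]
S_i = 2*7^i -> [2, 14, 98, 686, 4802]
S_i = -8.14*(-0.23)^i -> [-8.14, 1.87, -0.43, 0.1, -0.02]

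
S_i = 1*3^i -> [1, 3, 9, 27, 81]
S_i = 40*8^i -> [40, 320, 2560, 20480, 163840]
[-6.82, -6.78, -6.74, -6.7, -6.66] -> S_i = -6.82 + 0.04*i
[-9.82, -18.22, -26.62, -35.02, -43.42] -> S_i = -9.82 + -8.40*i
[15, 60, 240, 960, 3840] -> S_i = 15*4^i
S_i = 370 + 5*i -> [370, 375, 380, 385, 390]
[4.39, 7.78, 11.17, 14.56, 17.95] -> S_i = 4.39 + 3.39*i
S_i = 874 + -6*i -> [874, 868, 862, 856, 850]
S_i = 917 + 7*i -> [917, 924, 931, 938, 945]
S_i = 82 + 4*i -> [82, 86, 90, 94, 98]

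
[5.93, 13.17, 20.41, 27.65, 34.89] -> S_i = 5.93 + 7.24*i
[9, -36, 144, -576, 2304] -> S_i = 9*-4^i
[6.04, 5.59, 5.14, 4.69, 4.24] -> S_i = 6.04 + -0.45*i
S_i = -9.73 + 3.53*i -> [-9.73, -6.2, -2.67, 0.86, 4.39]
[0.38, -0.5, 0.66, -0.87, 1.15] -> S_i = 0.38*(-1.32)^i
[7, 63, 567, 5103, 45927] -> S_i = 7*9^i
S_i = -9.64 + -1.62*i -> [-9.64, -11.26, -12.88, -14.5, -16.12]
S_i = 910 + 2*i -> [910, 912, 914, 916, 918]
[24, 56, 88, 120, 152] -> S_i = 24 + 32*i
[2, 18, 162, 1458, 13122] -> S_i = 2*9^i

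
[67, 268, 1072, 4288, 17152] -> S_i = 67*4^i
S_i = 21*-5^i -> [21, -105, 525, -2625, 13125]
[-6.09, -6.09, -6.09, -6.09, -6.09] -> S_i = -6.09*1.00^i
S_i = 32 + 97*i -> [32, 129, 226, 323, 420]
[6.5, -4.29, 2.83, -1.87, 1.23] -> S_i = 6.50*(-0.66)^i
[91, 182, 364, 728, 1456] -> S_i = 91*2^i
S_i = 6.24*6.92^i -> [6.24, 43.18, 298.81, 2067.77, 14308.99]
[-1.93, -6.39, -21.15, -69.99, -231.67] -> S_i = -1.93*3.31^i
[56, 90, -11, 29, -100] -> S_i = Random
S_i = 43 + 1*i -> [43, 44, 45, 46, 47]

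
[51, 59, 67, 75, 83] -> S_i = 51 + 8*i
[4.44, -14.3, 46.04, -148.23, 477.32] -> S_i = 4.44*(-3.22)^i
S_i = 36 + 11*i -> [36, 47, 58, 69, 80]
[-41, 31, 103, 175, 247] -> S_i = -41 + 72*i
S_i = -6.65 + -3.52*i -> [-6.65, -10.17, -13.69, -17.21, -20.73]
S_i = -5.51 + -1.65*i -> [-5.51, -7.16, -8.81, -10.46, -12.11]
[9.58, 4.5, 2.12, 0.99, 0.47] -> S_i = 9.58*0.47^i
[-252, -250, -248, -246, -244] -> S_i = -252 + 2*i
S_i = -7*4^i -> [-7, -28, -112, -448, -1792]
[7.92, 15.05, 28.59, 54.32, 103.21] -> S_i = 7.92*1.90^i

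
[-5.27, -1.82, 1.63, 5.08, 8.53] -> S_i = -5.27 + 3.45*i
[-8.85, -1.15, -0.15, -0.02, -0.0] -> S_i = -8.85*0.13^i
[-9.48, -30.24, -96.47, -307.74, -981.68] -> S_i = -9.48*3.19^i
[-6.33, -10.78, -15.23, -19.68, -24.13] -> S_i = -6.33 + -4.45*i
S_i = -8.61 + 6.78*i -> [-8.61, -1.83, 4.95, 11.73, 18.51]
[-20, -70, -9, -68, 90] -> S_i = Random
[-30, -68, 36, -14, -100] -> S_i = Random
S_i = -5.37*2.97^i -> [-5.37, -15.95, -47.37, -140.68, -417.83]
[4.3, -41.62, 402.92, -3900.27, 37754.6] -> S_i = 4.30*(-9.68)^i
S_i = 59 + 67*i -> [59, 126, 193, 260, 327]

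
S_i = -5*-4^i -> [-5, 20, -80, 320, -1280]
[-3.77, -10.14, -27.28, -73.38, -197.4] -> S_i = -3.77*2.69^i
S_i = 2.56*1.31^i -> [2.56, 3.35, 4.39, 5.76, 7.54]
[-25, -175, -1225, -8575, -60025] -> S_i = -25*7^i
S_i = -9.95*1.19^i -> [-9.95, -11.84, -14.09, -16.77, -19.95]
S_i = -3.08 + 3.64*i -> [-3.08, 0.56, 4.2, 7.84, 11.48]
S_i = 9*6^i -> [9, 54, 324, 1944, 11664]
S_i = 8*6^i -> [8, 48, 288, 1728, 10368]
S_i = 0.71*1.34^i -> [0.71, 0.95, 1.27, 1.71, 2.29]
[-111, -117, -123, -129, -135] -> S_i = -111 + -6*i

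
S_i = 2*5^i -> [2, 10, 50, 250, 1250]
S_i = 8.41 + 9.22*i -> [8.41, 17.63, 26.85, 36.07, 45.29]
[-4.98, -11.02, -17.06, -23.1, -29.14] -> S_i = -4.98 + -6.04*i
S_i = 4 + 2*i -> [4, 6, 8, 10, 12]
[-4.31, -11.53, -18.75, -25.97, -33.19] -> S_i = -4.31 + -7.22*i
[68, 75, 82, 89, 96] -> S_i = 68 + 7*i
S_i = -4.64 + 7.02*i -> [-4.64, 2.38, 9.4, 16.42, 23.44]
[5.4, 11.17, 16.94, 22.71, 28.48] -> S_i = 5.40 + 5.77*i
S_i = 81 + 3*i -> [81, 84, 87, 90, 93]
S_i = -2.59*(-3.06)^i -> [-2.59, 7.93, -24.25, 74.21, -227.08]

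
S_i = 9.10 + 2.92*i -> [9.1, 12.02, 14.94, 17.86, 20.78]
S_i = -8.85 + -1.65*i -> [-8.85, -10.5, -12.15, -13.8, -15.45]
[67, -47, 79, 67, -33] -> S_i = Random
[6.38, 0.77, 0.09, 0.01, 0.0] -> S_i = 6.38*0.12^i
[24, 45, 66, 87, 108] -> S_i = 24 + 21*i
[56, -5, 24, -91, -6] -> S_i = Random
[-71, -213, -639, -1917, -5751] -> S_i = -71*3^i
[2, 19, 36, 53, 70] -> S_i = 2 + 17*i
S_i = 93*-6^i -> [93, -558, 3348, -20088, 120528]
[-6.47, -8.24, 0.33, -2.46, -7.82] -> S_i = Random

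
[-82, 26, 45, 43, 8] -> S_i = Random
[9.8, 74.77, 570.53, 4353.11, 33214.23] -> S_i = 9.80*7.63^i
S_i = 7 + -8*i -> [7, -1, -9, -17, -25]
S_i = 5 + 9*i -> [5, 14, 23, 32, 41]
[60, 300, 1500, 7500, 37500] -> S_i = 60*5^i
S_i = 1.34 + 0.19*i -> [1.34, 1.53, 1.72, 1.91, 2.1]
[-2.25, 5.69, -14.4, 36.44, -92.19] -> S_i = -2.25*(-2.53)^i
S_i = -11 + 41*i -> [-11, 30, 71, 112, 153]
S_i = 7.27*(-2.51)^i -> [7.27, -18.25, 45.8, -114.96, 288.56]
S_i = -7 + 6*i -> [-7, -1, 5, 11, 17]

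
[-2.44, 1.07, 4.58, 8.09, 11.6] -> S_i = -2.44 + 3.51*i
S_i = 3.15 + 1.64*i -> [3.15, 4.79, 6.43, 8.07, 9.71]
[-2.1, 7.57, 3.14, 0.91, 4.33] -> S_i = Random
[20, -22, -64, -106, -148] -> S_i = 20 + -42*i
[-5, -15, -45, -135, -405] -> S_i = -5*3^i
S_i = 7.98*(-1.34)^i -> [7.98, -10.69, 14.33, -19.2, 25.73]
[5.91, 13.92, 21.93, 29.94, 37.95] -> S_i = 5.91 + 8.01*i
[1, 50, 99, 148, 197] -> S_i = 1 + 49*i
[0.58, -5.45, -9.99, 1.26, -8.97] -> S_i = Random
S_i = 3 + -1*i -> [3, 2, 1, 0, -1]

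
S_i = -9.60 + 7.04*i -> [-9.6, -2.56, 4.48, 11.52, 18.56]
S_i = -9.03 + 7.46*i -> [-9.03, -1.57, 5.89, 13.35, 20.81]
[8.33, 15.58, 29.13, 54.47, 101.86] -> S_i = 8.33*1.87^i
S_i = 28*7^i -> [28, 196, 1372, 9604, 67228]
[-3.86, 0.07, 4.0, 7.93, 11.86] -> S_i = -3.86 + 3.93*i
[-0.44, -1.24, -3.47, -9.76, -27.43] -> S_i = -0.44*2.81^i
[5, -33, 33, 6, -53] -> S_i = Random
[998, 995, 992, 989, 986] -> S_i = 998 + -3*i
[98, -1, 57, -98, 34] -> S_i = Random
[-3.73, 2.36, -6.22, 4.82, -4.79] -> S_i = Random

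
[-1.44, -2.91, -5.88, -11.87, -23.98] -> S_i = -1.44*2.02^i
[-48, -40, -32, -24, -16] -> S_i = -48 + 8*i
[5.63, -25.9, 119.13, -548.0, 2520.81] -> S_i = 5.63*(-4.60)^i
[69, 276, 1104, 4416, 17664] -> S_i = 69*4^i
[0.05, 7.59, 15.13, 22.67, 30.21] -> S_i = 0.05 + 7.54*i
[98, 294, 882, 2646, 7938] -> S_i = 98*3^i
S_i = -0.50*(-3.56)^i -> [-0.5, 1.78, -6.34, 22.56, -80.31]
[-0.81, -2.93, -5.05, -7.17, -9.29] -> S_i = -0.81 + -2.12*i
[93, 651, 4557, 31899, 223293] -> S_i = 93*7^i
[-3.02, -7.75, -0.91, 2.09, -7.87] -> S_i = Random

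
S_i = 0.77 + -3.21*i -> [0.77, -2.44, -5.65, -8.86, -12.07]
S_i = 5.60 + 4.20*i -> [5.6, 9.8, 14.0, 18.2, 22.4]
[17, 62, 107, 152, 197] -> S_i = 17 + 45*i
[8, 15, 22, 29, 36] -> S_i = 8 + 7*i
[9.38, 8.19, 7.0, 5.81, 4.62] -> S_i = 9.38 + -1.19*i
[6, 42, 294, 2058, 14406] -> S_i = 6*7^i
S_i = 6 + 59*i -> [6, 65, 124, 183, 242]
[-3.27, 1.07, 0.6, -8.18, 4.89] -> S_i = Random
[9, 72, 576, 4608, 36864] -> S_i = 9*8^i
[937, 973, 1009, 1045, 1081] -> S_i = 937 + 36*i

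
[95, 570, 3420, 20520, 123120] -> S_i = 95*6^i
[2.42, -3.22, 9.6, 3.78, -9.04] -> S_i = Random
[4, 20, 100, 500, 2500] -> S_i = 4*5^i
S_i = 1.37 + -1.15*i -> [1.37, 0.22, -0.93, -2.08, -3.23]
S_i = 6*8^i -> [6, 48, 384, 3072, 24576]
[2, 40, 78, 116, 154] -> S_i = 2 + 38*i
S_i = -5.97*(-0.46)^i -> [-5.97, 2.75, -1.26, 0.58, -0.27]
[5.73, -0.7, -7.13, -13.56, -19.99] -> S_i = 5.73 + -6.43*i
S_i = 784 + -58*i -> [784, 726, 668, 610, 552]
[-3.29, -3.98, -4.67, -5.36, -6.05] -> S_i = -3.29 + -0.69*i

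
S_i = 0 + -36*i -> [0, -36, -72, -108, -144]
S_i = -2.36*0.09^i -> [-2.36, -0.21, -0.02, -0.0, -0.0]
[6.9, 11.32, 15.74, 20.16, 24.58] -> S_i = 6.90 + 4.42*i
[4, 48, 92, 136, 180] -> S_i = 4 + 44*i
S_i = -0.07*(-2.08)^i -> [-0.07, 0.15, -0.3, 0.63, -1.31]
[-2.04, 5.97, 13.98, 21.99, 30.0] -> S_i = -2.04 + 8.01*i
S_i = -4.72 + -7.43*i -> [-4.72, -12.15, -19.58, -27.01, -34.44]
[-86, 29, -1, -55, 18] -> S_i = Random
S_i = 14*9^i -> [14, 126, 1134, 10206, 91854]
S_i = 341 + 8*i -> [341, 349, 357, 365, 373]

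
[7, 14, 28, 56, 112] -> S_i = 7*2^i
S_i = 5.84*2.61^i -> [5.84, 15.24, 39.78, 103.83, 271.0]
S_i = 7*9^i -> [7, 63, 567, 5103, 45927]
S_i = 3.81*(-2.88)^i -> [3.81, -10.97, 31.6, -91.01, 262.12]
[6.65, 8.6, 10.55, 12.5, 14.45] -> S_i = 6.65 + 1.95*i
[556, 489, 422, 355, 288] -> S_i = 556 + -67*i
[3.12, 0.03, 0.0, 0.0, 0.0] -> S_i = 3.12*0.01^i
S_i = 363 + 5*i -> [363, 368, 373, 378, 383]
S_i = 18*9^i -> [18, 162, 1458, 13122, 118098]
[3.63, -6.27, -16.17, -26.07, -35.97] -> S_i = 3.63 + -9.90*i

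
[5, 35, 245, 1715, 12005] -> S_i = 5*7^i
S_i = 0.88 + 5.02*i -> [0.88, 5.9, 10.92, 15.94, 20.96]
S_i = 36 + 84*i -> [36, 120, 204, 288, 372]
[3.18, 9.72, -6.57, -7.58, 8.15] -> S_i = Random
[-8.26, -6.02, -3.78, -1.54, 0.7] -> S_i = -8.26 + 2.24*i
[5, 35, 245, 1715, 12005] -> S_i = 5*7^i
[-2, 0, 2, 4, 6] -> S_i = -2 + 2*i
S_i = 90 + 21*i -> [90, 111, 132, 153, 174]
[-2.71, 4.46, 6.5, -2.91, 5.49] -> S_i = Random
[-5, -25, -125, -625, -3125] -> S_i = -5*5^i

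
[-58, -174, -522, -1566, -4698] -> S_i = -58*3^i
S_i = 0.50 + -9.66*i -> [0.5, -9.16, -18.82, -28.48, -38.14]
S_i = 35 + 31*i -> [35, 66, 97, 128, 159]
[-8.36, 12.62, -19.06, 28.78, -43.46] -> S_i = -8.36*(-1.51)^i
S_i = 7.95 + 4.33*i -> [7.95, 12.28, 16.61, 20.94, 25.27]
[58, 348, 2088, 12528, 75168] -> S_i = 58*6^i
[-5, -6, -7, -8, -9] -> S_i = -5 + -1*i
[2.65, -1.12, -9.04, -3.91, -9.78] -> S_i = Random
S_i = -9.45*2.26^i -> [-9.45, -21.36, -48.27, -109.08, -246.53]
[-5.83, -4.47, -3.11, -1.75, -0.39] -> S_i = -5.83 + 1.36*i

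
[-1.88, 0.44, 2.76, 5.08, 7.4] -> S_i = -1.88 + 2.32*i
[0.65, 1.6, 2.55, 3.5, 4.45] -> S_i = 0.65 + 0.95*i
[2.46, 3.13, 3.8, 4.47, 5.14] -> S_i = 2.46 + 0.67*i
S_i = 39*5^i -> [39, 195, 975, 4875, 24375]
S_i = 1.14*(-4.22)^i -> [1.14, -4.81, 20.3, -85.67, 361.54]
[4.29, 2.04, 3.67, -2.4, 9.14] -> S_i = Random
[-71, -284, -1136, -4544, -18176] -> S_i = -71*4^i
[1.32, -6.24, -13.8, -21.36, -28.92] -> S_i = 1.32 + -7.56*i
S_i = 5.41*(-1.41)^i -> [5.41, -7.63, 10.76, -15.17, 21.38]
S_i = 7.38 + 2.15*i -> [7.38, 9.53, 11.68, 13.83, 15.98]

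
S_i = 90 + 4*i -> [90, 94, 98, 102, 106]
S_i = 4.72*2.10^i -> [4.72, 9.91, 20.82, 43.71, 91.8]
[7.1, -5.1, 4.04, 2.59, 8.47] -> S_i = Random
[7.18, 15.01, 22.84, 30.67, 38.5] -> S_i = 7.18 + 7.83*i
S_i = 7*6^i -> [7, 42, 252, 1512, 9072]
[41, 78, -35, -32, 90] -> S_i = Random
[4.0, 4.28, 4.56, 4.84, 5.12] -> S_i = 4.00 + 0.28*i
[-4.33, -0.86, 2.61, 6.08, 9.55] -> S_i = -4.33 + 3.47*i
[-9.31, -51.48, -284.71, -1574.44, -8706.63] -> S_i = -9.31*5.53^i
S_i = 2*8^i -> [2, 16, 128, 1024, 8192]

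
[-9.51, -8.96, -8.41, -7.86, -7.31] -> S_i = -9.51 + 0.55*i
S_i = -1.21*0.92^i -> [-1.21, -1.11, -1.02, -0.94, -0.87]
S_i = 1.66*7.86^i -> [1.66, 13.05, 102.55, 806.08, 6335.75]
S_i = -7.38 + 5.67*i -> [-7.38, -1.71, 3.96, 9.63, 15.3]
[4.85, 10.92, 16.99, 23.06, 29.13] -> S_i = 4.85 + 6.07*i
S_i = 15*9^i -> [15, 135, 1215, 10935, 98415]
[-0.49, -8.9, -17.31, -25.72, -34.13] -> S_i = -0.49 + -8.41*i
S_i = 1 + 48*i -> [1, 49, 97, 145, 193]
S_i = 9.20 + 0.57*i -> [9.2, 9.77, 10.34, 10.91, 11.48]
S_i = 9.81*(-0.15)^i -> [9.81, -1.47, 0.22, -0.03, 0.0]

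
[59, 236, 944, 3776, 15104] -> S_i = 59*4^i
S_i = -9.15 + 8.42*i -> [-9.15, -0.73, 7.69, 16.11, 24.53]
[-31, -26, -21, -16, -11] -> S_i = -31 + 5*i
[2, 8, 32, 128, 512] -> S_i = 2*4^i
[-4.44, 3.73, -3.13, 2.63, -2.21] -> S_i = -4.44*(-0.84)^i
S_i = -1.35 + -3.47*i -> [-1.35, -4.82, -8.29, -11.76, -15.23]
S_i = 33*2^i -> [33, 66, 132, 264, 528]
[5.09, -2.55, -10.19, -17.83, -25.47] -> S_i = 5.09 + -7.64*i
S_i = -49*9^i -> [-49, -441, -3969, -35721, -321489]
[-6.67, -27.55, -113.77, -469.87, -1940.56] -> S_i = -6.67*4.13^i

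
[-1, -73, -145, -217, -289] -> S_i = -1 + -72*i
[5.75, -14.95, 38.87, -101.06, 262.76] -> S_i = 5.75*(-2.60)^i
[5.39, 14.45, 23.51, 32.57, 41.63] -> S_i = 5.39 + 9.06*i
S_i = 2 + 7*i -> [2, 9, 16, 23, 30]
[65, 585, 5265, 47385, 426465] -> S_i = 65*9^i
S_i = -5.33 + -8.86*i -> [-5.33, -14.19, -23.05, -31.91, -40.77]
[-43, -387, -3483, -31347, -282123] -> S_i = -43*9^i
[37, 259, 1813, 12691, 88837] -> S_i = 37*7^i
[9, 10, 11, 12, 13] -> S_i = 9 + 1*i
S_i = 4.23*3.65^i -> [4.23, 15.44, 56.35, 205.69, 750.78]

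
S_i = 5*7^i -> [5, 35, 245, 1715, 12005]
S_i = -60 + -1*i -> [-60, -61, -62, -63, -64]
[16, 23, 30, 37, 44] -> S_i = 16 + 7*i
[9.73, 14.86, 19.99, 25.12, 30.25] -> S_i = 9.73 + 5.13*i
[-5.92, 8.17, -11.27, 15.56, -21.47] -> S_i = -5.92*(-1.38)^i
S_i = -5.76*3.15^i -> [-5.76, -18.14, -57.15, -180.03, -567.11]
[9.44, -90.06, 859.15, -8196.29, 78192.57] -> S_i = 9.44*(-9.54)^i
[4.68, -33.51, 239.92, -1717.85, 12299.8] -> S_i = 4.68*(-7.16)^i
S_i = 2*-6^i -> [2, -12, 72, -432, 2592]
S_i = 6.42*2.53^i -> [6.42, 16.24, 41.09, 103.97, 263.04]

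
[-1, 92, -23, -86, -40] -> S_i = Random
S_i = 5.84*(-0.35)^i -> [5.84, -2.04, 0.72, -0.25, 0.09]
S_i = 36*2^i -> [36, 72, 144, 288, 576]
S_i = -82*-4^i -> [-82, 328, -1312, 5248, -20992]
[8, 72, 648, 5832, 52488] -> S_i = 8*9^i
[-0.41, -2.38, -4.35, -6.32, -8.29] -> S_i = -0.41 + -1.97*i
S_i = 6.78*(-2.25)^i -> [6.78, -15.26, 34.32, -77.23, 173.76]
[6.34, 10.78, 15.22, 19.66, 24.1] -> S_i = 6.34 + 4.44*i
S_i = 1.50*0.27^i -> [1.5, 0.4, 0.11, 0.03, 0.01]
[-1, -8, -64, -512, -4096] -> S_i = -1*8^i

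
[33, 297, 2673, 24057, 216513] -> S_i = 33*9^i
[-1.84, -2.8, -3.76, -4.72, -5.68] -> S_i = -1.84 + -0.96*i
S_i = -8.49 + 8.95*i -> [-8.49, 0.46, 9.41, 18.36, 27.31]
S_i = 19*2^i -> [19, 38, 76, 152, 304]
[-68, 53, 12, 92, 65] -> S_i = Random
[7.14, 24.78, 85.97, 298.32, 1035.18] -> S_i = 7.14*3.47^i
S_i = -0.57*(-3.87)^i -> [-0.57, 2.21, -8.54, 33.04, -127.86]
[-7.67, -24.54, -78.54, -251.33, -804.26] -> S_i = -7.67*3.20^i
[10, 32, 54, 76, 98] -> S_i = 10 + 22*i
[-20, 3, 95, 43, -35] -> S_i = Random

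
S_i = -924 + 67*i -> [-924, -857, -790, -723, -656]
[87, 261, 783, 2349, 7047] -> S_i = 87*3^i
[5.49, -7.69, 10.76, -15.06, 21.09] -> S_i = 5.49*(-1.40)^i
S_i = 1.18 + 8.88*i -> [1.18, 10.06, 18.94, 27.82, 36.7]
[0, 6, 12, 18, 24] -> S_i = 0 + 6*i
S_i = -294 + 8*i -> [-294, -286, -278, -270, -262]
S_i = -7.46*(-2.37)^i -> [-7.46, 17.68, -41.9, 99.31, -235.36]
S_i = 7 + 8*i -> [7, 15, 23, 31, 39]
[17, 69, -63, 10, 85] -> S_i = Random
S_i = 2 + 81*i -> [2, 83, 164, 245, 326]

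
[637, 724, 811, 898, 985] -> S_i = 637 + 87*i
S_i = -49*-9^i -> [-49, 441, -3969, 35721, -321489]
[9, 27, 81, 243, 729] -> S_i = 9*3^i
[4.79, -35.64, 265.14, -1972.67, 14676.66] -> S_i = 4.79*(-7.44)^i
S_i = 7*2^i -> [7, 14, 28, 56, 112]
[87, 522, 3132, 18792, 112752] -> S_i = 87*6^i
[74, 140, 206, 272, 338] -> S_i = 74 + 66*i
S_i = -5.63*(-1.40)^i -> [-5.63, 7.88, -11.03, 15.45, -21.63]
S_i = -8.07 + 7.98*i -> [-8.07, -0.09, 7.89, 15.87, 23.85]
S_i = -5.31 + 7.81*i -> [-5.31, 2.5, 10.31, 18.12, 25.93]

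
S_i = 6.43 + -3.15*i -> [6.43, 3.28, 0.13, -3.02, -6.17]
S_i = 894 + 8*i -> [894, 902, 910, 918, 926]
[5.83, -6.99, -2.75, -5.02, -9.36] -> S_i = Random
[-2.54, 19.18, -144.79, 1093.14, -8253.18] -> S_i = -2.54*(-7.55)^i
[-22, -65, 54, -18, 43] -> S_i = Random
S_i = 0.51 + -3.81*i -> [0.51, -3.3, -7.11, -10.92, -14.73]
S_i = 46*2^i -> [46, 92, 184, 368, 736]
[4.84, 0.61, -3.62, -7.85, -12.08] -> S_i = 4.84 + -4.23*i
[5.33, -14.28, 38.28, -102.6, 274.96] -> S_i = 5.33*(-2.68)^i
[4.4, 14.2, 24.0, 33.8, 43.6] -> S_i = 4.40 + 9.80*i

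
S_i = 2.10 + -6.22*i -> [2.1, -4.12, -10.34, -16.56, -22.78]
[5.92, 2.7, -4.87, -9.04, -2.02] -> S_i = Random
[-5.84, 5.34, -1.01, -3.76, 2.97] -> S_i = Random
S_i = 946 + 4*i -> [946, 950, 954, 958, 962]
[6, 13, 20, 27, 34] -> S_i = 6 + 7*i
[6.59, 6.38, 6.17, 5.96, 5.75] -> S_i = 6.59 + -0.21*i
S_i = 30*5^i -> [30, 150, 750, 3750, 18750]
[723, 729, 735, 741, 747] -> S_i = 723 + 6*i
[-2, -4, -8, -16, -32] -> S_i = -2*2^i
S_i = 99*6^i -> [99, 594, 3564, 21384, 128304]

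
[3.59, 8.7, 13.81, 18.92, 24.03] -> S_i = 3.59 + 5.11*i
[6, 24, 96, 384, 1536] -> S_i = 6*4^i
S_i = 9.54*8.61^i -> [9.54, 82.14, 707.22, 6089.17, 52427.72]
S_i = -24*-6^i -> [-24, 144, -864, 5184, -31104]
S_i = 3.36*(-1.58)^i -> [3.36, -5.31, 8.39, -13.25, 20.94]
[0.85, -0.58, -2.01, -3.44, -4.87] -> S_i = 0.85 + -1.43*i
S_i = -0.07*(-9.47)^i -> [-0.07, 0.66, -6.28, 59.45, -562.99]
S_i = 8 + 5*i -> [8, 13, 18, 23, 28]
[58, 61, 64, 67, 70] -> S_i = 58 + 3*i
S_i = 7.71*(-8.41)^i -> [7.71, -64.84, 545.31, -4586.09, 38569.0]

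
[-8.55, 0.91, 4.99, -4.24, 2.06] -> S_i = Random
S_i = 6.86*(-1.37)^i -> [6.86, -9.4, 12.88, -17.64, 24.17]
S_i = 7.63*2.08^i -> [7.63, 15.87, 33.01, 68.66, 142.82]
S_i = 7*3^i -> [7, 21, 63, 189, 567]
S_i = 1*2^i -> [1, 2, 4, 8, 16]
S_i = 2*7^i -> [2, 14, 98, 686, 4802]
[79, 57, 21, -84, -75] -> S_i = Random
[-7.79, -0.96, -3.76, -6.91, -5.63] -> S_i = Random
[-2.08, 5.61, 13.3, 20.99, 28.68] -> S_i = -2.08 + 7.69*i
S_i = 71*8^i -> [71, 568, 4544, 36352, 290816]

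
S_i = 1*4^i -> [1, 4, 16, 64, 256]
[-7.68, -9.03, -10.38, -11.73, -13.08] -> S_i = -7.68 + -1.35*i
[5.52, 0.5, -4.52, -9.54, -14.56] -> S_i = 5.52 + -5.02*i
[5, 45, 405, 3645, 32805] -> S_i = 5*9^i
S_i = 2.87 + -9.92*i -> [2.87, -7.05, -16.97, -26.89, -36.81]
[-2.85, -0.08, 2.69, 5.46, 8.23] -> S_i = -2.85 + 2.77*i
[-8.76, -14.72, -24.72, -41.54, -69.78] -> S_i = -8.76*1.68^i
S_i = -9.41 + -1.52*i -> [-9.41, -10.93, -12.45, -13.97, -15.49]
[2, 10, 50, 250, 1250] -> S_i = 2*5^i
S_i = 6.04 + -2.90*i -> [6.04, 3.14, 0.24, -2.66, -5.56]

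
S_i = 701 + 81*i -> [701, 782, 863, 944, 1025]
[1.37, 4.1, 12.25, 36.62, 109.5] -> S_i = 1.37*2.99^i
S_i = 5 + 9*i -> [5, 14, 23, 32, 41]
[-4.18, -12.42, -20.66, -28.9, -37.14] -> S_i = -4.18 + -8.24*i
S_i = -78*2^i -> [-78, -156, -312, -624, -1248]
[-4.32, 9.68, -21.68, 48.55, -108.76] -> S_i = -4.32*(-2.24)^i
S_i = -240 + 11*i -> [-240, -229, -218, -207, -196]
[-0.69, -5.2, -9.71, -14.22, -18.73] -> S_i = -0.69 + -4.51*i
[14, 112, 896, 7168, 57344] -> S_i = 14*8^i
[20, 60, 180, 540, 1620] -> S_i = 20*3^i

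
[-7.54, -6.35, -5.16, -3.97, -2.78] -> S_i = -7.54 + 1.19*i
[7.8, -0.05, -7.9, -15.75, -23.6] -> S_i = 7.80 + -7.85*i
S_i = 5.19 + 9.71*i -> [5.19, 14.9, 24.61, 34.32, 44.03]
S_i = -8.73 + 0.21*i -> [-8.73, -8.52, -8.31, -8.1, -7.89]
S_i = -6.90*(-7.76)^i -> [-6.9, 53.54, -415.5, 3224.29, -25020.5]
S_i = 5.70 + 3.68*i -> [5.7, 9.38, 13.06, 16.74, 20.42]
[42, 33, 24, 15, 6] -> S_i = 42 + -9*i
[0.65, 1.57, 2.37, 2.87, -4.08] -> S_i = Random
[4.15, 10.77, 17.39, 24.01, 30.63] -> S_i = 4.15 + 6.62*i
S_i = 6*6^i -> [6, 36, 216, 1296, 7776]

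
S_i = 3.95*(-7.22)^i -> [3.95, -28.52, 205.91, -1486.65, 10733.61]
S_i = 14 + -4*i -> [14, 10, 6, 2, -2]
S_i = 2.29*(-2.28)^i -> [2.29, -5.22, 11.9, -27.14, 61.88]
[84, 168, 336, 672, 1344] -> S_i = 84*2^i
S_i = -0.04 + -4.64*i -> [-0.04, -4.68, -9.32, -13.96, -18.6]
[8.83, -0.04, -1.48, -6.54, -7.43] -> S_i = Random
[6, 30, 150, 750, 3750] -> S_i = 6*5^i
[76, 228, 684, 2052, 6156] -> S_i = 76*3^i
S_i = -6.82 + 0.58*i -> [-6.82, -6.24, -5.66, -5.08, -4.5]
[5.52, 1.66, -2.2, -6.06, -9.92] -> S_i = 5.52 + -3.86*i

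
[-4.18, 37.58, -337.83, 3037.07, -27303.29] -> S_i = -4.18*(-8.99)^i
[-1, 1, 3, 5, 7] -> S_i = -1 + 2*i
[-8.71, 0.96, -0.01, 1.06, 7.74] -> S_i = Random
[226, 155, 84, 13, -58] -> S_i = 226 + -71*i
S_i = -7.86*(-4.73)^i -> [-7.86, 37.18, -175.85, 831.78, -3934.3]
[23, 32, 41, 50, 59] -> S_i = 23 + 9*i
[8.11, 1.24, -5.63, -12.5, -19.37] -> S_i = 8.11 + -6.87*i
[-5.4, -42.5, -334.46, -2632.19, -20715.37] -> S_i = -5.40*7.87^i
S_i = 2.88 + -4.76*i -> [2.88, -1.88, -6.64, -11.4, -16.16]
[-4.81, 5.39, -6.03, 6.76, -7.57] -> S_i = -4.81*(-1.12)^i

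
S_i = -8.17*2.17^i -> [-8.17, -17.73, -38.47, -83.48, -181.16]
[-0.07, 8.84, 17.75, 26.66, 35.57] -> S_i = -0.07 + 8.91*i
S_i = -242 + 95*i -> [-242, -147, -52, 43, 138]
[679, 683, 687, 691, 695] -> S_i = 679 + 4*i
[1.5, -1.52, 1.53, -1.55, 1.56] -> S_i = 1.50*(-1.01)^i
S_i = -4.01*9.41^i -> [-4.01, -37.73, -355.08, -3341.28, -31441.47]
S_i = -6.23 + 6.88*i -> [-6.23, 0.65, 7.53, 14.41, 21.29]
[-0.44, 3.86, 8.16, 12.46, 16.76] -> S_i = -0.44 + 4.30*i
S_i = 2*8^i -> [2, 16, 128, 1024, 8192]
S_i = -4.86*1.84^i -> [-4.86, -8.94, -16.45, -30.28, -55.71]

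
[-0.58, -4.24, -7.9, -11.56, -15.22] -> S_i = -0.58 + -3.66*i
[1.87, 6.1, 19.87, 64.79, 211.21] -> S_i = 1.87*3.26^i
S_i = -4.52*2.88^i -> [-4.52, -13.02, -37.49, -107.97, -310.96]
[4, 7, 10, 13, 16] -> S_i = 4 + 3*i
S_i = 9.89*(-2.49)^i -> [9.89, -24.63, 61.32, -152.68, 380.18]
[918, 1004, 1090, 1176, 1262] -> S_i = 918 + 86*i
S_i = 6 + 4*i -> [6, 10, 14, 18, 22]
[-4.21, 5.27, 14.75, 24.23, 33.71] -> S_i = -4.21 + 9.48*i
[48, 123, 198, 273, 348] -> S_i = 48 + 75*i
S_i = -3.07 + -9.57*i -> [-3.07, -12.64, -22.21, -31.78, -41.35]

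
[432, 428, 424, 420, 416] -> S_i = 432 + -4*i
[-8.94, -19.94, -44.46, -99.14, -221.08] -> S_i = -8.94*2.23^i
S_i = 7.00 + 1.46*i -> [7.0, 8.46, 9.92, 11.38, 12.84]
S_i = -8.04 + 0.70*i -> [-8.04, -7.34, -6.64, -5.94, -5.24]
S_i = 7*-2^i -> [7, -14, 28, -56, 112]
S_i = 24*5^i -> [24, 120, 600, 3000, 15000]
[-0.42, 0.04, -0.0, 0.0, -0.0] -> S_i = -0.42*(-0.09)^i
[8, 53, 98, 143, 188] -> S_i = 8 + 45*i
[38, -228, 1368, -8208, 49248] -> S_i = 38*-6^i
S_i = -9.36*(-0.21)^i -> [-9.36, 1.97, -0.41, 0.09, -0.02]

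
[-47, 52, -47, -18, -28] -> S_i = Random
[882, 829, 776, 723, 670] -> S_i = 882 + -53*i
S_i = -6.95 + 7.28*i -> [-6.95, 0.33, 7.61, 14.89, 22.17]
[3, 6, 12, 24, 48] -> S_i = 3*2^i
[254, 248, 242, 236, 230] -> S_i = 254 + -6*i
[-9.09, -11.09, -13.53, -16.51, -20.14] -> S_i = -9.09*1.22^i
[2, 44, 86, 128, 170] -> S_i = 2 + 42*i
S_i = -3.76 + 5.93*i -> [-3.76, 2.17, 8.1, 14.03, 19.96]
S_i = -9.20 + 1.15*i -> [-9.2, -8.05, -6.9, -5.75, -4.6]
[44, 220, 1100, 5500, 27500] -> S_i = 44*5^i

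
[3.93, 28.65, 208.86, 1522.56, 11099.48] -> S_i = 3.93*7.29^i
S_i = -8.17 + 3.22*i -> [-8.17, -4.95, -1.73, 1.49, 4.71]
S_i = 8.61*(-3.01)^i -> [8.61, -25.92, 78.01, -234.8, 706.76]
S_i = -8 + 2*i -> [-8, -6, -4, -2, 0]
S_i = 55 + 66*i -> [55, 121, 187, 253, 319]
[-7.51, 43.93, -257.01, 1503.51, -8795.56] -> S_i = -7.51*(-5.85)^i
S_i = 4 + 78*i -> [4, 82, 160, 238, 316]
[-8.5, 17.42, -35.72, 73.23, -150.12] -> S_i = -8.50*(-2.05)^i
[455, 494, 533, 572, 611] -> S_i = 455 + 39*i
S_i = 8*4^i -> [8, 32, 128, 512, 2048]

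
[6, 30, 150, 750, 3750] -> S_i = 6*5^i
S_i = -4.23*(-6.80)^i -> [-4.23, 28.76, -195.6, 1330.05, -9044.32]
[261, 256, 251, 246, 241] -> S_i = 261 + -5*i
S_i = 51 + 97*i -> [51, 148, 245, 342, 439]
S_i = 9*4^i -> [9, 36, 144, 576, 2304]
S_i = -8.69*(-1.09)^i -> [-8.69, 9.47, -10.32, 11.25, -12.27]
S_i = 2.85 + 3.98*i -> [2.85, 6.83, 10.81, 14.79, 18.77]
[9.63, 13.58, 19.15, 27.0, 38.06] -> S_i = 9.63*1.41^i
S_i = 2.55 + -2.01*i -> [2.55, 0.54, -1.47, -3.48, -5.49]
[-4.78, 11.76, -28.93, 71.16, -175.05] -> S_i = -4.78*(-2.46)^i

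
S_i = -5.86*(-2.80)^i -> [-5.86, 16.41, -45.94, 128.64, -360.19]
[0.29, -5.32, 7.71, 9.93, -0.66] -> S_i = Random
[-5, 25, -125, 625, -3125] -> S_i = -5*-5^i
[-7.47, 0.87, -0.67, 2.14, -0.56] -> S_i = Random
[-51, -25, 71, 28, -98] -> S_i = Random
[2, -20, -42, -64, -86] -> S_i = 2 + -22*i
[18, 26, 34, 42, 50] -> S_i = 18 + 8*i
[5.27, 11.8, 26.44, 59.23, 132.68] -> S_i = 5.27*2.24^i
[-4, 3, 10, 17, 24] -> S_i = -4 + 7*i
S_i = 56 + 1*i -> [56, 57, 58, 59, 60]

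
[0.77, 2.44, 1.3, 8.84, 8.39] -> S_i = Random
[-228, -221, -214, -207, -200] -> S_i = -228 + 7*i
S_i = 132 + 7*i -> [132, 139, 146, 153, 160]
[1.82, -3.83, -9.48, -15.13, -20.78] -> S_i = 1.82 + -5.65*i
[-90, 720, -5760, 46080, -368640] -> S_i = -90*-8^i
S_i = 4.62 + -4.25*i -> [4.62, 0.37, -3.88, -8.13, -12.38]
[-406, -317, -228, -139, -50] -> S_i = -406 + 89*i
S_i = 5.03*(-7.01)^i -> [5.03, -35.26, 247.17, -1732.69, 12146.19]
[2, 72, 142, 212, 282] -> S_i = 2 + 70*i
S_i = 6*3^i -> [6, 18, 54, 162, 486]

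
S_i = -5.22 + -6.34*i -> [-5.22, -11.56, -17.9, -24.24, -30.58]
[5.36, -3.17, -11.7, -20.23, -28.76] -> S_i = 5.36 + -8.53*i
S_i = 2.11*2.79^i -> [2.11, 5.89, 16.42, 45.82, 127.85]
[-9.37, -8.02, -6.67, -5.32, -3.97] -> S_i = -9.37 + 1.35*i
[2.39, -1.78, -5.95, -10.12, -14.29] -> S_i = 2.39 + -4.17*i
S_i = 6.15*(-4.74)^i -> [6.15, -29.15, 138.18, -654.95, 3104.48]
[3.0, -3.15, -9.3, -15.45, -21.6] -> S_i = 3.00 + -6.15*i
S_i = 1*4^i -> [1, 4, 16, 64, 256]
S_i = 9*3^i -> [9, 27, 81, 243, 729]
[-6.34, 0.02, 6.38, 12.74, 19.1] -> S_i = -6.34 + 6.36*i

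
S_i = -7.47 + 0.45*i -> [-7.47, -7.02, -6.57, -6.12, -5.67]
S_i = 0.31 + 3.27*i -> [0.31, 3.58, 6.85, 10.12, 13.39]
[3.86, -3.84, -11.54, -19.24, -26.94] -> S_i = 3.86 + -7.70*i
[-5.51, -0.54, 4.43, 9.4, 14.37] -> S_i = -5.51 + 4.97*i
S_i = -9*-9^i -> [-9, 81, -729, 6561, -59049]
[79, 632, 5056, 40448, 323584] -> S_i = 79*8^i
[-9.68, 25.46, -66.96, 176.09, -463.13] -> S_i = -9.68*(-2.63)^i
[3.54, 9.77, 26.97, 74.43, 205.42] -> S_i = 3.54*2.76^i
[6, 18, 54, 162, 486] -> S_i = 6*3^i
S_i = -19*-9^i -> [-19, 171, -1539, 13851, -124659]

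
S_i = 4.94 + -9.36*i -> [4.94, -4.42, -13.78, -23.14, -32.5]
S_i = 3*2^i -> [3, 6, 12, 24, 48]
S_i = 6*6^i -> [6, 36, 216, 1296, 7776]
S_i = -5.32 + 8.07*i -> [-5.32, 2.75, 10.82, 18.89, 26.96]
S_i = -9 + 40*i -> [-9, 31, 71, 111, 151]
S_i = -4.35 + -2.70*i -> [-4.35, -7.05, -9.75, -12.45, -15.15]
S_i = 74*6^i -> [74, 444, 2664, 15984, 95904]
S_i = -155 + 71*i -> [-155, -84, -13, 58, 129]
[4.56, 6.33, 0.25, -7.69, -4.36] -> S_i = Random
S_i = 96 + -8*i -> [96, 88, 80, 72, 64]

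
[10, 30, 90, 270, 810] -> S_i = 10*3^i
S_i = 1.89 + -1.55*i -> [1.89, 0.34, -1.21, -2.76, -4.31]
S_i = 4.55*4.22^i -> [4.55, 19.2, 81.03, 341.94, 1442.98]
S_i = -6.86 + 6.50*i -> [-6.86, -0.36, 6.14, 12.64, 19.14]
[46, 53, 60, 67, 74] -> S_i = 46 + 7*i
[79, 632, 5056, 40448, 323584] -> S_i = 79*8^i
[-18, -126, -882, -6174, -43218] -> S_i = -18*7^i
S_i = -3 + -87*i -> [-3, -90, -177, -264, -351]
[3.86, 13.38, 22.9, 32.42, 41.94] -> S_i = 3.86 + 9.52*i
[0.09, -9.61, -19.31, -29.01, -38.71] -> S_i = 0.09 + -9.70*i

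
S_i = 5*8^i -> [5, 40, 320, 2560, 20480]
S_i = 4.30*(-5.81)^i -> [4.3, -24.98, 145.15, -843.33, 4899.74]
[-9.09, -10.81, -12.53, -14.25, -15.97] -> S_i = -9.09 + -1.72*i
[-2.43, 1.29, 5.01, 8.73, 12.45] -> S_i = -2.43 + 3.72*i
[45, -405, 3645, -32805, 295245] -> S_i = 45*-9^i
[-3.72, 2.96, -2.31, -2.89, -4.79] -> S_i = Random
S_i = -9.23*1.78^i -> [-9.23, -16.43, -29.24, -52.05, -92.66]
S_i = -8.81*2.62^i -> [-8.81, -23.08, -60.48, -158.45, -415.13]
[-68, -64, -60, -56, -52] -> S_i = -68 + 4*i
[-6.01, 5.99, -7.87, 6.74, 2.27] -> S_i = Random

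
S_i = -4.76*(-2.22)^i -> [-4.76, 10.57, -23.46, 52.08, -115.62]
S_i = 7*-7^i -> [7, -49, 343, -2401, 16807]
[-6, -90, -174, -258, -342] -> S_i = -6 + -84*i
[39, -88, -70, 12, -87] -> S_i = Random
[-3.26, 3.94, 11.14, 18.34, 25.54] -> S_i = -3.26 + 7.20*i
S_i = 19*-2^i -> [19, -38, 76, -152, 304]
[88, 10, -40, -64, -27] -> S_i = Random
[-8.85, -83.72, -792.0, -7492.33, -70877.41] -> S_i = -8.85*9.46^i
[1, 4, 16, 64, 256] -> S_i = 1*4^i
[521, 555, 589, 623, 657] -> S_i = 521 + 34*i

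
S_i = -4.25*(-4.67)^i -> [-4.25, 19.85, -92.69, 432.85, -2021.42]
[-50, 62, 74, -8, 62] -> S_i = Random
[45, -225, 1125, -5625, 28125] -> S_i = 45*-5^i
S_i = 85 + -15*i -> [85, 70, 55, 40, 25]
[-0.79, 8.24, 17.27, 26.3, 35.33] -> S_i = -0.79 + 9.03*i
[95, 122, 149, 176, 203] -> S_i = 95 + 27*i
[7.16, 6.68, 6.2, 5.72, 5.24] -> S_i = 7.16 + -0.48*i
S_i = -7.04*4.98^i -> [-7.04, -35.06, -174.59, -869.48, -4330.02]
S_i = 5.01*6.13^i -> [5.01, 30.71, 188.26, 1154.04, 7074.24]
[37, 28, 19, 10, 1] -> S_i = 37 + -9*i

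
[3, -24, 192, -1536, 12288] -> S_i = 3*-8^i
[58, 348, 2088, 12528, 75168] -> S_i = 58*6^i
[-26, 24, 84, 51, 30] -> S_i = Random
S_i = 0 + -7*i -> [0, -7, -14, -21, -28]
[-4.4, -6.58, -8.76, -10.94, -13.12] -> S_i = -4.40 + -2.18*i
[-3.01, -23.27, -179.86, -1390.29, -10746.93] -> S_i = -3.01*7.73^i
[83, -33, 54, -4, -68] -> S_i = Random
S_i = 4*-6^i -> [4, -24, 144, -864, 5184]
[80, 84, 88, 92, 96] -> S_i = 80 + 4*i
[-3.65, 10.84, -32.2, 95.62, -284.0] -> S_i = -3.65*(-2.97)^i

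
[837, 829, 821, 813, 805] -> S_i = 837 + -8*i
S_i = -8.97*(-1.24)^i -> [-8.97, 11.12, -13.79, 17.1, -21.21]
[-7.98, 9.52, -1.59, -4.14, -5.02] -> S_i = Random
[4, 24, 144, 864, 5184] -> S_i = 4*6^i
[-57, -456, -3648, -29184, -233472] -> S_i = -57*8^i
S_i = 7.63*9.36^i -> [7.63, 71.42, 668.46, 6256.8, 58563.62]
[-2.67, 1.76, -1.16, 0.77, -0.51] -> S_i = -2.67*(-0.66)^i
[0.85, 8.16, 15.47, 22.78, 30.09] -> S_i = 0.85 + 7.31*i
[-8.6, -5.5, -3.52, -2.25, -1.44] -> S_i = -8.60*0.64^i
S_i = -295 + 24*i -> [-295, -271, -247, -223, -199]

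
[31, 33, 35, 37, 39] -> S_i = 31 + 2*i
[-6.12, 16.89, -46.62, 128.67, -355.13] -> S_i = -6.12*(-2.76)^i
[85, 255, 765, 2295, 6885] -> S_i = 85*3^i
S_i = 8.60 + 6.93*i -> [8.6, 15.53, 22.46, 29.39, 36.32]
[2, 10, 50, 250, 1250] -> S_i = 2*5^i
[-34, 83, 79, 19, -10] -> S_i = Random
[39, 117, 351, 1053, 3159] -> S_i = 39*3^i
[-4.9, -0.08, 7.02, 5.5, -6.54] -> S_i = Random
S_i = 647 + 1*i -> [647, 648, 649, 650, 651]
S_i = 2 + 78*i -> [2, 80, 158, 236, 314]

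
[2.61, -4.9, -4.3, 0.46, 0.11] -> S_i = Random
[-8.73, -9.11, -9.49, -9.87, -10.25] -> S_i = -8.73 + -0.38*i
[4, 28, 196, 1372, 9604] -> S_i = 4*7^i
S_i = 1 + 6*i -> [1, 7, 13, 19, 25]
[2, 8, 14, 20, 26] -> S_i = 2 + 6*i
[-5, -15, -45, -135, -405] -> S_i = -5*3^i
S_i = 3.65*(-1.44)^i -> [3.65, -5.26, 7.57, -10.9, 15.69]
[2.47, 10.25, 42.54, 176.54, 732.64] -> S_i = 2.47*4.15^i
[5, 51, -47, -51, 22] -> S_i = Random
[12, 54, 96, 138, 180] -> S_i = 12 + 42*i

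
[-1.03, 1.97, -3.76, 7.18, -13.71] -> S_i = -1.03*(-1.91)^i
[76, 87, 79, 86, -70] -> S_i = Random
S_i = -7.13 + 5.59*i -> [-7.13, -1.54, 4.05, 9.64, 15.23]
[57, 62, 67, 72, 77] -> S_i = 57 + 5*i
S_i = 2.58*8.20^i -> [2.58, 21.16, 173.48, 1422.53, 11664.74]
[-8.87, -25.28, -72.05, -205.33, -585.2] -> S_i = -8.87*2.85^i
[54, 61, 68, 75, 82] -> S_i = 54 + 7*i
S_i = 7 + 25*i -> [7, 32, 57, 82, 107]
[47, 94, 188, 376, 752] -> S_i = 47*2^i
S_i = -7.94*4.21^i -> [-7.94, -33.43, -140.73, -592.47, -2494.3]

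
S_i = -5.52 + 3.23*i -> [-5.52, -2.29, 0.94, 4.17, 7.4]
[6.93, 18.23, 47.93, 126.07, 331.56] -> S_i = 6.93*2.63^i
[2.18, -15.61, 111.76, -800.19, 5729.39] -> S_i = 2.18*(-7.16)^i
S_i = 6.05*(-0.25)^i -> [6.05, -1.51, 0.38, -0.09, 0.02]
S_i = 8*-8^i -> [8, -64, 512, -4096, 32768]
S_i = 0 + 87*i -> [0, 87, 174, 261, 348]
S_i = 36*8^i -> [36, 288, 2304, 18432, 147456]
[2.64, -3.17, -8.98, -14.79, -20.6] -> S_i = 2.64 + -5.81*i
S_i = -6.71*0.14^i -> [-6.71, -0.94, -0.13, -0.02, -0.0]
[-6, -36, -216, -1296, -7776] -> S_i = -6*6^i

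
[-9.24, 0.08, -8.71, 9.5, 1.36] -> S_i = Random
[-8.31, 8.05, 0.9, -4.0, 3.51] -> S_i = Random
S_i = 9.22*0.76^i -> [9.22, 7.01, 5.33, 4.05, 3.08]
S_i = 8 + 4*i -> [8, 12, 16, 20, 24]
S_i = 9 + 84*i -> [9, 93, 177, 261, 345]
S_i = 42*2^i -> [42, 84, 168, 336, 672]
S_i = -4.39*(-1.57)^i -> [-4.39, 6.89, -10.82, 16.99, -26.67]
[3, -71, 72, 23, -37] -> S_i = Random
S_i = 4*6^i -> [4, 24, 144, 864, 5184]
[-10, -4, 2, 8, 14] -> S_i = -10 + 6*i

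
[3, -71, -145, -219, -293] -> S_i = 3 + -74*i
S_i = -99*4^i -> [-99, -396, -1584, -6336, -25344]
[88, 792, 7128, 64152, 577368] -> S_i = 88*9^i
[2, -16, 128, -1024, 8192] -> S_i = 2*-8^i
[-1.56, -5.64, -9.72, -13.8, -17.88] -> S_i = -1.56 + -4.08*i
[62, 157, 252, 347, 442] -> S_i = 62 + 95*i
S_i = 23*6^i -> [23, 138, 828, 4968, 29808]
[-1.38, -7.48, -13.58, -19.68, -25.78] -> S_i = -1.38 + -6.10*i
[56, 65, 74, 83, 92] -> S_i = 56 + 9*i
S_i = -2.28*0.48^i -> [-2.28, -1.09, -0.53, -0.25, -0.12]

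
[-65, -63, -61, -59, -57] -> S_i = -65 + 2*i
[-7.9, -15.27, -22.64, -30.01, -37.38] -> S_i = -7.90 + -7.37*i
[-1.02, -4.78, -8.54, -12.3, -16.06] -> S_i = -1.02 + -3.76*i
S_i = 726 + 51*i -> [726, 777, 828, 879, 930]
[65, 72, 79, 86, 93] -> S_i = 65 + 7*i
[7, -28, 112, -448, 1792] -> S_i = 7*-4^i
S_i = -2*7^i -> [-2, -14, -98, -686, -4802]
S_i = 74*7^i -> [74, 518, 3626, 25382, 177674]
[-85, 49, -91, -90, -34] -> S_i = Random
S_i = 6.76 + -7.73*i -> [6.76, -0.97, -8.7, -16.43, -24.16]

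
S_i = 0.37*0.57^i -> [0.37, 0.21, 0.12, 0.07, 0.04]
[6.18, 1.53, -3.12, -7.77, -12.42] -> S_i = 6.18 + -4.65*i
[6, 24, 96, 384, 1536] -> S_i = 6*4^i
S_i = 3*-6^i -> [3, -18, 108, -648, 3888]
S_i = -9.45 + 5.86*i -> [-9.45, -3.59, 2.27, 8.13, 13.99]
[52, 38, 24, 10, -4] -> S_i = 52 + -14*i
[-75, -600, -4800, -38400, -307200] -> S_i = -75*8^i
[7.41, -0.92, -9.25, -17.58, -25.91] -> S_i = 7.41 + -8.33*i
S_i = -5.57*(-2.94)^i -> [-5.57, 16.38, -48.14, 141.55, -416.14]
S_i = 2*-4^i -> [2, -8, 32, -128, 512]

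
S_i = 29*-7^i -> [29, -203, 1421, -9947, 69629]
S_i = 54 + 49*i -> [54, 103, 152, 201, 250]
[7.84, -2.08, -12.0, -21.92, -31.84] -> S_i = 7.84 + -9.92*i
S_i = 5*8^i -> [5, 40, 320, 2560, 20480]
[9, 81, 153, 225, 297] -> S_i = 9 + 72*i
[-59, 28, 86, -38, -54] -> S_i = Random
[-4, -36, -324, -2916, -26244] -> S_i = -4*9^i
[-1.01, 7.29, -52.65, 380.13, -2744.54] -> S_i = -1.01*(-7.22)^i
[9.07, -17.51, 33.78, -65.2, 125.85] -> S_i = 9.07*(-1.93)^i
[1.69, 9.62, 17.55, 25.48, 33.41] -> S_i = 1.69 + 7.93*i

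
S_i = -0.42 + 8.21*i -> [-0.42, 7.79, 16.0, 24.21, 32.42]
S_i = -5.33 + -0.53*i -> [-5.33, -5.86, -6.39, -6.92, -7.45]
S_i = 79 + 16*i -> [79, 95, 111, 127, 143]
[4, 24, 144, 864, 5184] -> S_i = 4*6^i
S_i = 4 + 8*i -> [4, 12, 20, 28, 36]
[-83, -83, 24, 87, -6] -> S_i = Random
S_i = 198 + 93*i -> [198, 291, 384, 477, 570]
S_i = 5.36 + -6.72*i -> [5.36, -1.36, -8.08, -14.8, -21.52]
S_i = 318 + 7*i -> [318, 325, 332, 339, 346]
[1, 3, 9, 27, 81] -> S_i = 1*3^i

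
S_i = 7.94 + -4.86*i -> [7.94, 3.08, -1.78, -6.64, -11.5]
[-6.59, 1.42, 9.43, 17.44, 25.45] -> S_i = -6.59 + 8.01*i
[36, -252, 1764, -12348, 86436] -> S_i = 36*-7^i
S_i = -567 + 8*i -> [-567, -559, -551, -543, -535]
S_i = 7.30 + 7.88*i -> [7.3, 15.18, 23.06, 30.94, 38.82]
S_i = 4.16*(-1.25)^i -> [4.16, -5.2, 6.5, -8.12, 10.16]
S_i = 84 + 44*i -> [84, 128, 172, 216, 260]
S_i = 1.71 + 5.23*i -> [1.71, 6.94, 12.17, 17.4, 22.63]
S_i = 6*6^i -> [6, 36, 216, 1296, 7776]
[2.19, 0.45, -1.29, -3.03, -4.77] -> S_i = 2.19 + -1.74*i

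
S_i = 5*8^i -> [5, 40, 320, 2560, 20480]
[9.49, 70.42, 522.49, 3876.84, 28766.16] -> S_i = 9.49*7.42^i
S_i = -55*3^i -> [-55, -165, -495, -1485, -4455]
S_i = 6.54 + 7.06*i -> [6.54, 13.6, 20.66, 27.72, 34.78]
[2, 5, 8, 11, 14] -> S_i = 2 + 3*i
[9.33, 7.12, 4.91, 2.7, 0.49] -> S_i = 9.33 + -2.21*i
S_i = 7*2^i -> [7, 14, 28, 56, 112]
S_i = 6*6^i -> [6, 36, 216, 1296, 7776]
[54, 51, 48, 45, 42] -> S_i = 54 + -3*i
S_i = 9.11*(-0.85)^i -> [9.11, -7.74, 6.58, -5.59, 4.76]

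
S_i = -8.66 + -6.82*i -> [-8.66, -15.48, -22.3, -29.12, -35.94]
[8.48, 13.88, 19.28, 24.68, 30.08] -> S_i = 8.48 + 5.40*i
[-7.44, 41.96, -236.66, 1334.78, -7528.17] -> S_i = -7.44*(-5.64)^i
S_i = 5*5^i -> [5, 25, 125, 625, 3125]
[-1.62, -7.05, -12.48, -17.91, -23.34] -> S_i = -1.62 + -5.43*i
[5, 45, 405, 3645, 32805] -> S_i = 5*9^i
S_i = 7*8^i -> [7, 56, 448, 3584, 28672]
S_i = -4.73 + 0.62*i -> [-4.73, -4.11, -3.49, -2.87, -2.25]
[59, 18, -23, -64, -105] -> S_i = 59 + -41*i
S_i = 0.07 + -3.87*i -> [0.07, -3.8, -7.67, -11.54, -15.41]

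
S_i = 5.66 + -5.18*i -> [5.66, 0.48, -4.7, -9.88, -15.06]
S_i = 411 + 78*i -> [411, 489, 567, 645, 723]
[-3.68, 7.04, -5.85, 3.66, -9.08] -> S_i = Random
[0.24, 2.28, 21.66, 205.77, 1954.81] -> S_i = 0.24*9.50^i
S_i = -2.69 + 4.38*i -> [-2.69, 1.69, 6.07, 10.45, 14.83]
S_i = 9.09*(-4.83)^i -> [9.09, -43.9, 212.06, -1024.25, 4947.12]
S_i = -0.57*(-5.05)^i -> [-0.57, 2.88, -14.54, 73.41, -370.72]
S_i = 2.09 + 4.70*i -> [2.09, 6.79, 11.49, 16.19, 20.89]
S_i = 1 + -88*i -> [1, -87, -175, -263, -351]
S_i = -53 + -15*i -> [-53, -68, -83, -98, -113]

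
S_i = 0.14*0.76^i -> [0.14, 0.11, 0.08, 0.06, 0.05]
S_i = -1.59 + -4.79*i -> [-1.59, -6.38, -11.17, -15.96, -20.75]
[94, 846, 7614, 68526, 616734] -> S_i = 94*9^i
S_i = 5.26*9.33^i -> [5.26, 49.08, 457.88, 4271.99, 39857.71]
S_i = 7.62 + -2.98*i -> [7.62, 4.64, 1.66, -1.32, -4.3]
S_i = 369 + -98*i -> [369, 271, 173, 75, -23]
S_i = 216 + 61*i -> [216, 277, 338, 399, 460]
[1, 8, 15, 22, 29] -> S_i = 1 + 7*i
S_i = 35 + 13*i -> [35, 48, 61, 74, 87]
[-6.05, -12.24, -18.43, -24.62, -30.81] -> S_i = -6.05 + -6.19*i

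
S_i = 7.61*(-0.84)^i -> [7.61, -6.39, 5.37, -4.51, 3.79]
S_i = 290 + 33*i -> [290, 323, 356, 389, 422]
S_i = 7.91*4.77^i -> [7.91, 37.73, 179.98, 858.48, 4094.96]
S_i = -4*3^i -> [-4, -12, -36, -108, -324]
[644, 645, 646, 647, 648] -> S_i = 644 + 1*i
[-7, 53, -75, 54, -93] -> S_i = Random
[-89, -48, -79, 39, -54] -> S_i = Random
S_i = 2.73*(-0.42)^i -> [2.73, -1.15, 0.48, -0.2, 0.08]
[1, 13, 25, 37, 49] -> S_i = 1 + 12*i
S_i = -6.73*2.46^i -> [-6.73, -16.56, -40.73, -100.19, -246.47]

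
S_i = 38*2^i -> [38, 76, 152, 304, 608]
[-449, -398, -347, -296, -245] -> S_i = -449 + 51*i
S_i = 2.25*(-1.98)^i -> [2.25, -4.46, 8.82, -17.47, 34.58]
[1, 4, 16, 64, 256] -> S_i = 1*4^i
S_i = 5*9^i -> [5, 45, 405, 3645, 32805]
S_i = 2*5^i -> [2, 10, 50, 250, 1250]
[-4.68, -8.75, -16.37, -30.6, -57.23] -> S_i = -4.68*1.87^i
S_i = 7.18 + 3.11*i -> [7.18, 10.29, 13.4, 16.51, 19.62]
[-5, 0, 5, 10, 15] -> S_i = -5 + 5*i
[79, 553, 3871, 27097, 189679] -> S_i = 79*7^i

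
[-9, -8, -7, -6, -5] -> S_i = -9 + 1*i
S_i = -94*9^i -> [-94, -846, -7614, -68526, -616734]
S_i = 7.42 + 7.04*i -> [7.42, 14.46, 21.5, 28.54, 35.58]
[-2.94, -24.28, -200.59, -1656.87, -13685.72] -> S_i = -2.94*8.26^i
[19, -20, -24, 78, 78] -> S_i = Random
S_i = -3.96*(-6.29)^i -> [-3.96, 24.91, -156.67, 985.48, -6198.66]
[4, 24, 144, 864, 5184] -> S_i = 4*6^i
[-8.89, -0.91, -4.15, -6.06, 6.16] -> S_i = Random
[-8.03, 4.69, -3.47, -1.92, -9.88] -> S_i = Random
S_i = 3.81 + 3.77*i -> [3.81, 7.58, 11.35, 15.12, 18.89]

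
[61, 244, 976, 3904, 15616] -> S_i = 61*4^i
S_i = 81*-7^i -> [81, -567, 3969, -27783, 194481]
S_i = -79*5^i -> [-79, -395, -1975, -9875, -49375]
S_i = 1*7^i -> [1, 7, 49, 343, 2401]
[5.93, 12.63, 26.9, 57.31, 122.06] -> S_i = 5.93*2.13^i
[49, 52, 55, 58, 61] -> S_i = 49 + 3*i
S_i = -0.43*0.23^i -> [-0.43, -0.1, -0.02, -0.01, -0.0]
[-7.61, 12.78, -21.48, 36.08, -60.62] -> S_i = -7.61*(-1.68)^i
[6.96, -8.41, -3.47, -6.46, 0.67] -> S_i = Random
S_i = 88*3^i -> [88, 264, 792, 2376, 7128]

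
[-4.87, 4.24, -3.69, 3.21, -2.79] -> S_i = -4.87*(-0.87)^i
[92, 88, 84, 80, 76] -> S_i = 92 + -4*i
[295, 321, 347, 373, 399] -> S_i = 295 + 26*i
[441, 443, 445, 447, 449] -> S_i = 441 + 2*i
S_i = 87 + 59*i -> [87, 146, 205, 264, 323]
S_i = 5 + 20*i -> [5, 25, 45, 65, 85]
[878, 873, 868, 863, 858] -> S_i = 878 + -5*i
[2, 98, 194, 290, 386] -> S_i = 2 + 96*i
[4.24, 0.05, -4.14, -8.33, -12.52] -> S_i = 4.24 + -4.19*i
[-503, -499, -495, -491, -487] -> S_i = -503 + 4*i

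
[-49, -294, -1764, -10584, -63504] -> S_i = -49*6^i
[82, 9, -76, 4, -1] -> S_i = Random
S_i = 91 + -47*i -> [91, 44, -3, -50, -97]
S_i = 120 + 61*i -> [120, 181, 242, 303, 364]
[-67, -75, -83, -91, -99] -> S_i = -67 + -8*i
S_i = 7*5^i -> [7, 35, 175, 875, 4375]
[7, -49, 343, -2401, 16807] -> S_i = 7*-7^i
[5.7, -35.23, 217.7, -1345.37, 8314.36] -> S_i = 5.70*(-6.18)^i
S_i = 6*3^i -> [6, 18, 54, 162, 486]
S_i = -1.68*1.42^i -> [-1.68, -2.39, -3.39, -4.81, -6.83]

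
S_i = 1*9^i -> [1, 9, 81, 729, 6561]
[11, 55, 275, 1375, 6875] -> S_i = 11*5^i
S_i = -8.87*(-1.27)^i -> [-8.87, 11.26, -14.31, 18.17, -23.07]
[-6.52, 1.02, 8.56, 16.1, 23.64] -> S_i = -6.52 + 7.54*i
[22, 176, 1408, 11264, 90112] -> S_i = 22*8^i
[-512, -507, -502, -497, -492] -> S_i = -512 + 5*i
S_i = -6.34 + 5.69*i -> [-6.34, -0.65, 5.04, 10.73, 16.42]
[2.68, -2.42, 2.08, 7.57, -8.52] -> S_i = Random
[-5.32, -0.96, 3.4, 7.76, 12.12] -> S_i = -5.32 + 4.36*i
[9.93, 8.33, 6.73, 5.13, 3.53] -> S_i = 9.93 + -1.60*i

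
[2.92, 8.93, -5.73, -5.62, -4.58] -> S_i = Random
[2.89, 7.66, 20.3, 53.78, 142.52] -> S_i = 2.89*2.65^i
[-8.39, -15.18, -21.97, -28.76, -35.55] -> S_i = -8.39 + -6.79*i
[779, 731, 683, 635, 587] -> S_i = 779 + -48*i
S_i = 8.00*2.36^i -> [8.0, 18.88, 44.56, 105.15, 248.16]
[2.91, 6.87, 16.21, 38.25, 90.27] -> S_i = 2.91*2.36^i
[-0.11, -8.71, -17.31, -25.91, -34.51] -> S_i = -0.11 + -8.60*i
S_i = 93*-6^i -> [93, -558, 3348, -20088, 120528]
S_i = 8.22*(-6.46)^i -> [8.22, -53.1, 343.03, -2216.0, 14315.35]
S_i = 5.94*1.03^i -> [5.94, 6.12, 6.3, 6.49, 6.69]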